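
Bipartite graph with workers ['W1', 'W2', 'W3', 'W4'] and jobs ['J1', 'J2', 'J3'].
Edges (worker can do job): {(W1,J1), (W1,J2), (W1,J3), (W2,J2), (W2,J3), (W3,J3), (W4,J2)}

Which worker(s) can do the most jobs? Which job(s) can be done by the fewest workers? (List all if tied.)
Most versatile: W1 (3 jobs); Least covered: J1 (1 workers)

Worker degrees (jobs they can do): W1:3, W2:2, W3:1, W4:1
Job degrees (workers who can do it): J1:1, J2:3, J3:3

Maximum worker degree is 3, achieved by: W1
Minimum job degree is 1, achieved by: J1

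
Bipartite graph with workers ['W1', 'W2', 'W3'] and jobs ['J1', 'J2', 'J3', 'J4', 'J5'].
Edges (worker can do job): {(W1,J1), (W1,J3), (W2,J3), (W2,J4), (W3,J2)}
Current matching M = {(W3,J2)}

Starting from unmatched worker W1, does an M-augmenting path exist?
Yes: W1 → J1

An M-augmenting path alternates non-matching / matching edges, starting and ending at unmatched vertices.
Path: W1 → J1
(J1 is unmatched in M, so the path is augmenting.)
Flipping edges along this path would increase |M| from 1 to 2.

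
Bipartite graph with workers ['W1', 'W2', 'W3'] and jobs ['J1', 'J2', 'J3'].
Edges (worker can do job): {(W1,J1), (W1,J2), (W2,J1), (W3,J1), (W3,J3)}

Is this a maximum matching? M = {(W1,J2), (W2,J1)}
No, size 2 is not maximum

Proposed matching has size 2.
Maximum matching size for this graph: 3.

This is NOT maximum - can be improved to size 3.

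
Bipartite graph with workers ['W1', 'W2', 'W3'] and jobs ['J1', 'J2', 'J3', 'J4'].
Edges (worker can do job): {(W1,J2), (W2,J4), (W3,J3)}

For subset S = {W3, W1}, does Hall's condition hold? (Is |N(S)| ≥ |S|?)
Yes: |N(S)| = 2, |S| = 2

Subset S = {W3, W1}
Neighbors N(S) = {J2, J3}

|N(S)| = 2, |S| = 2
Hall's condition: |N(S)| ≥ |S| is satisfied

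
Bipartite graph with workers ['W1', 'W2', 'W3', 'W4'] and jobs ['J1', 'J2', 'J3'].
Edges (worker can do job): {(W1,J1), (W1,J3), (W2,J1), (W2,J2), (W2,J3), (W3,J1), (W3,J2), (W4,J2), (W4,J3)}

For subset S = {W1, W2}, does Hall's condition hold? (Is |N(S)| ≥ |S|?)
Yes: |N(S)| = 3, |S| = 2

Subset S = {W1, W2}
Neighbors N(S) = {J1, J2, J3}

|N(S)| = 3, |S| = 2
Hall's condition: |N(S)| ≥ |S| is satisfied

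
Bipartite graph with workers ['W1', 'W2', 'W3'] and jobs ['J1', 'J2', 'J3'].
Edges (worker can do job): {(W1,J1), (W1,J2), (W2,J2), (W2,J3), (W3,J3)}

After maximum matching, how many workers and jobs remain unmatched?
Unmatched: 0 workers, 0 jobs

Maximum matching size: 3
Workers: 3 total, 3 matched, 0 unmatched
Jobs: 3 total, 3 matched, 0 unmatched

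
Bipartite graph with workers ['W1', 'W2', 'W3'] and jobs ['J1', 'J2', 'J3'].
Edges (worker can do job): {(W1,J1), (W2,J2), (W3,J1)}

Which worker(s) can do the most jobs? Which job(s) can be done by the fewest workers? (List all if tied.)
Most versatile: W1, W2, W3 (1 jobs); Least covered: J3 (0 workers)

Worker degrees (jobs they can do): W1:1, W2:1, W3:1
Job degrees (workers who can do it): J1:2, J2:1, J3:0

Maximum worker degree is 1, achieved by: W1, W2, W3
Minimum job degree is 0, achieved by: J3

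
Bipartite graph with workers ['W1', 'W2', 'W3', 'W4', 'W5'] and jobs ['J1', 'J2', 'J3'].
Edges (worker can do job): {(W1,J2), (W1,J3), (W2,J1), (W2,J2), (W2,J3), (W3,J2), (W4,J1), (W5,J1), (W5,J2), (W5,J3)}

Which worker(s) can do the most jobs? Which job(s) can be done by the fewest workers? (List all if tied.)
Most versatile: W2, W5 (3 jobs); Least covered: J1, J3 (3 workers)

Worker degrees (jobs they can do): W1:2, W2:3, W3:1, W4:1, W5:3
Job degrees (workers who can do it): J1:3, J2:4, J3:3

Maximum worker degree is 3, achieved by: W2, W5
Minimum job degree is 3, achieved by: J1, J3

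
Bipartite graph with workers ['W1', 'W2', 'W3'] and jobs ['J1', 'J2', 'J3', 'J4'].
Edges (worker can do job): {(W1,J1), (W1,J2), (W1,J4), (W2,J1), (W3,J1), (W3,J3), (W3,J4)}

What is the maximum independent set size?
Maximum independent set = 4

By König's theorem:
- Min vertex cover = Max matching = 3
- Max independent set = Total vertices - Min vertex cover
- Max independent set = 7 - 3 = 4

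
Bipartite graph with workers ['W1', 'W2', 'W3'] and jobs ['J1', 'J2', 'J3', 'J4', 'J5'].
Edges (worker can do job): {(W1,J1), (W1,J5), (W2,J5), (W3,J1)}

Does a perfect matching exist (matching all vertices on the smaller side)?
No, maximum matching has size 2 < 3

Maximum matching has size 2, need 3 for perfect matching.
Unmatched workers: ['W2']
Unmatched jobs: ['J3', 'J2', 'J4']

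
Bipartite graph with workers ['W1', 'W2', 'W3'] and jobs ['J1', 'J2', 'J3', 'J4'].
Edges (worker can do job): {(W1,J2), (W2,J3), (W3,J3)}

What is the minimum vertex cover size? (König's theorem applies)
Minimum vertex cover size = 2

By König's theorem: in bipartite graphs,
min vertex cover = max matching = 2

Maximum matching has size 2, so minimum vertex cover also has size 2.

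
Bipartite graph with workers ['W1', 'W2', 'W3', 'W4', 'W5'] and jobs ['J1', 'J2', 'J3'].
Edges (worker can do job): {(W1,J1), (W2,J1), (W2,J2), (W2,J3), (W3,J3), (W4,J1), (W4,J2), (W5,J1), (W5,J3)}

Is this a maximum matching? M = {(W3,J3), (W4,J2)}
No, size 2 is not maximum

Proposed matching has size 2.
Maximum matching size for this graph: 3.

This is NOT maximum - can be improved to size 3.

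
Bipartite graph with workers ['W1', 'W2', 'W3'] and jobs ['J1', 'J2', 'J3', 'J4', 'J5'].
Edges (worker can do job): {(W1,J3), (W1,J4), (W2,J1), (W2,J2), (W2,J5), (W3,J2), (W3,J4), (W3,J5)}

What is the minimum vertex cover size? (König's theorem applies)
Minimum vertex cover size = 3

By König's theorem: in bipartite graphs,
min vertex cover = max matching = 3

Maximum matching has size 3, so minimum vertex cover also has size 3.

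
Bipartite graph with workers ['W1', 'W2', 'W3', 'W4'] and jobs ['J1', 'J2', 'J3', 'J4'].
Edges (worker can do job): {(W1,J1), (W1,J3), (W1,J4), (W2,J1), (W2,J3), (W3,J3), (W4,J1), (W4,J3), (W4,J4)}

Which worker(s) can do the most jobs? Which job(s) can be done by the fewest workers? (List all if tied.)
Most versatile: W1, W4 (3 jobs); Least covered: J2 (0 workers)

Worker degrees (jobs they can do): W1:3, W2:2, W3:1, W4:3
Job degrees (workers who can do it): J1:3, J2:0, J3:4, J4:2

Maximum worker degree is 3, achieved by: W1, W4
Minimum job degree is 0, achieved by: J2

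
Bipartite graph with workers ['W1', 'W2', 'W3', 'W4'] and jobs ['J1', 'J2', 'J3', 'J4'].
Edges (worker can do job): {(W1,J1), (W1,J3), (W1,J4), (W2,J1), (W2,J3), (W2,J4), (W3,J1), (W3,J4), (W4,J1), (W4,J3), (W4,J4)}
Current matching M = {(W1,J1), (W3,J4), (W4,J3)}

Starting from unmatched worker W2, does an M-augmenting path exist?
No augmenting path from W2

Alternating search from W2 reaches jobs: {J1, J3, J4}.
Every reachable job is already matched in M, and following those matched edges back to workers exposes no further unvisited jobs.
No M-augmenting path from W2 exists.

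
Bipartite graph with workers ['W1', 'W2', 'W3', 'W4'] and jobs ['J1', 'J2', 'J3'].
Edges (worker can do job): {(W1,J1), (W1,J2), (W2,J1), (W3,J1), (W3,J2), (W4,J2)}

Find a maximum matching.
Matching: {(W3,J1), (W4,J2)}

Maximum matching (size 2):
  W3 → J1
  W4 → J2

Each worker is assigned to at most one job, and each job to at most one worker.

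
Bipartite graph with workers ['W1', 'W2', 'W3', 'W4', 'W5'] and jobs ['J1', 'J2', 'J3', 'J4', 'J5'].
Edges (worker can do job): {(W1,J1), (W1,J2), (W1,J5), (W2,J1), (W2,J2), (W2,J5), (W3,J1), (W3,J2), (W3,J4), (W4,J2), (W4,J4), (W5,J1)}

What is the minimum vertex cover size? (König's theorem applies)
Minimum vertex cover size = 4

By König's theorem: in bipartite graphs,
min vertex cover = max matching = 4

Maximum matching has size 4, so minimum vertex cover also has size 4.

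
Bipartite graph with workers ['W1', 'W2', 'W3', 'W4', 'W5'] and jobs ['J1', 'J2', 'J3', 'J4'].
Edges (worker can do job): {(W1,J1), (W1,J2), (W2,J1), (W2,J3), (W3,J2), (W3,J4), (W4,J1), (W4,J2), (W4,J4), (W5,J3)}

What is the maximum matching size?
Maximum matching size = 4

Maximum matching: {(W1,J1), (W3,J4), (W4,J2), (W5,J3)}
Size: 4

This assigns 4 workers to 4 distinct jobs.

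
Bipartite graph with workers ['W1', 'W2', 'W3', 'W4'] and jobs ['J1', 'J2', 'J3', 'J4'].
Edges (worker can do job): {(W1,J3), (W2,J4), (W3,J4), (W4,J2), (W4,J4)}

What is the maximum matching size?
Maximum matching size = 3

Maximum matching: {(W1,J3), (W3,J4), (W4,J2)}
Size: 3

This assigns 3 workers to 3 distinct jobs.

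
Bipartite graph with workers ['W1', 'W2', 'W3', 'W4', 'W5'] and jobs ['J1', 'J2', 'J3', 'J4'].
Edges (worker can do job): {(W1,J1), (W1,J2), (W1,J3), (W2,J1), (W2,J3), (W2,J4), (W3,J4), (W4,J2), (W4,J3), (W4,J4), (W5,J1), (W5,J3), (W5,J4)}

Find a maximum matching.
Matching: {(W1,J3), (W3,J4), (W4,J2), (W5,J1)}

Maximum matching (size 4):
  W1 → J3
  W3 → J4
  W4 → J2
  W5 → J1

Each worker is assigned to at most one job, and each job to at most one worker.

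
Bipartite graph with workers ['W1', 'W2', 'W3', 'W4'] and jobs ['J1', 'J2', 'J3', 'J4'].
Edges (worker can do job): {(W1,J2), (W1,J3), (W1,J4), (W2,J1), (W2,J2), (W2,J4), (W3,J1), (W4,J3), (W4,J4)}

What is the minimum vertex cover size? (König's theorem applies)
Minimum vertex cover size = 4

By König's theorem: in bipartite graphs,
min vertex cover = max matching = 4

Maximum matching has size 4, so minimum vertex cover also has size 4.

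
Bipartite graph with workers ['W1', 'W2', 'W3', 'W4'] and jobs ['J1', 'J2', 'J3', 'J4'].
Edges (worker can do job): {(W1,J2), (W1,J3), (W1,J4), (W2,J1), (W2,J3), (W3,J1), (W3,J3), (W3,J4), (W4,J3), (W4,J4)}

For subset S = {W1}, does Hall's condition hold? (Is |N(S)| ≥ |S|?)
Yes: |N(S)| = 3, |S| = 1

Subset S = {W1}
Neighbors N(S) = {J2, J3, J4}

|N(S)| = 3, |S| = 1
Hall's condition: |N(S)| ≥ |S| is satisfied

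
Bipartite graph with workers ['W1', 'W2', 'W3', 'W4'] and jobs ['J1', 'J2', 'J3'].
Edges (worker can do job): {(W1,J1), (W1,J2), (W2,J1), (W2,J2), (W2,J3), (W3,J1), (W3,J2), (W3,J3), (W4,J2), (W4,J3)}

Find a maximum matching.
Matching: {(W1,J1), (W3,J3), (W4,J2)}

Maximum matching (size 3):
  W1 → J1
  W3 → J3
  W4 → J2

Each worker is assigned to at most one job, and each job to at most one worker.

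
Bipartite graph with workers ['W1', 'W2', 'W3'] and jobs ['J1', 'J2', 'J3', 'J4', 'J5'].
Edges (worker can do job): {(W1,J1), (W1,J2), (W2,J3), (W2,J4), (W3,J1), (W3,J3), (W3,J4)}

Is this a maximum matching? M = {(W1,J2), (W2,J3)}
No, size 2 is not maximum

Proposed matching has size 2.
Maximum matching size for this graph: 3.

This is NOT maximum - can be improved to size 3.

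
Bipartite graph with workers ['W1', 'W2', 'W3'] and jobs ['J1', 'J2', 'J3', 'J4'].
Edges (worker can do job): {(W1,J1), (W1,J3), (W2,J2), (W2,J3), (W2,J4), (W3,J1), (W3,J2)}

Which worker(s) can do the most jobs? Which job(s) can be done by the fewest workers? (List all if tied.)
Most versatile: W2 (3 jobs); Least covered: J4 (1 workers)

Worker degrees (jobs they can do): W1:2, W2:3, W3:2
Job degrees (workers who can do it): J1:2, J2:2, J3:2, J4:1

Maximum worker degree is 3, achieved by: W2
Minimum job degree is 1, achieved by: J4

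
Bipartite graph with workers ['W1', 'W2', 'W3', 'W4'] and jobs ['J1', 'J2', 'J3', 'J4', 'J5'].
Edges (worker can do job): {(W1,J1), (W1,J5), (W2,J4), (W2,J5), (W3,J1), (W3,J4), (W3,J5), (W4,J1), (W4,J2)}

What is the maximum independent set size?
Maximum independent set = 5

By König's theorem:
- Min vertex cover = Max matching = 4
- Max independent set = Total vertices - Min vertex cover
- Max independent set = 9 - 4 = 5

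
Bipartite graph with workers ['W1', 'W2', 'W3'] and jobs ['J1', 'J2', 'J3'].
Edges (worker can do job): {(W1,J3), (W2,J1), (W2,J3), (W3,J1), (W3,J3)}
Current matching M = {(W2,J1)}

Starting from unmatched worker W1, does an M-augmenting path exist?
Yes: W1 → J3

An M-augmenting path alternates non-matching / matching edges, starting and ending at unmatched vertices.
Path: W1 → J3
(J3 is unmatched in M, so the path is augmenting.)
Flipping edges along this path would increase |M| from 1 to 2.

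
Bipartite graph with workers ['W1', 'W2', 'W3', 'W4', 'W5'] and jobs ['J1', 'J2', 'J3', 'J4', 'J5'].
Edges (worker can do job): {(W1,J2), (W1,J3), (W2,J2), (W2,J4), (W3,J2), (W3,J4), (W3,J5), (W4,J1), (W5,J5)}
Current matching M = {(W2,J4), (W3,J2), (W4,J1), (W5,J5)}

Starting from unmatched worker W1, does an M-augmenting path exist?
Yes: W1 → J3

An M-augmenting path alternates non-matching / matching edges, starting and ending at unmatched vertices.
Path: W1 → J3
(J3 is unmatched in M, so the path is augmenting.)
Flipping edges along this path would increase |M| from 4 to 5.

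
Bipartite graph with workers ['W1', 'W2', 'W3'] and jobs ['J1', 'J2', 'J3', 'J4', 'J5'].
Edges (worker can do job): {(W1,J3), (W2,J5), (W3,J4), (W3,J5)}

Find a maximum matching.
Matching: {(W1,J3), (W2,J5), (W3,J4)}

Maximum matching (size 3):
  W1 → J3
  W2 → J5
  W3 → J4

Each worker is assigned to at most one job, and each job to at most one worker.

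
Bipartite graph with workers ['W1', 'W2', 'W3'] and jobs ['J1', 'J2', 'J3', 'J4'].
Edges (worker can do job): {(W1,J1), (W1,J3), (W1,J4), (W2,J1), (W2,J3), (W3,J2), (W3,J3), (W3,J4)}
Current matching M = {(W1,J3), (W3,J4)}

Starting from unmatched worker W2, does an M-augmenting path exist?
Yes: W2 → J1

An M-augmenting path alternates non-matching / matching edges, starting and ending at unmatched vertices.
Path: W2 → J1
(J1 is unmatched in M, so the path is augmenting.)
Flipping edges along this path would increase |M| from 2 to 3.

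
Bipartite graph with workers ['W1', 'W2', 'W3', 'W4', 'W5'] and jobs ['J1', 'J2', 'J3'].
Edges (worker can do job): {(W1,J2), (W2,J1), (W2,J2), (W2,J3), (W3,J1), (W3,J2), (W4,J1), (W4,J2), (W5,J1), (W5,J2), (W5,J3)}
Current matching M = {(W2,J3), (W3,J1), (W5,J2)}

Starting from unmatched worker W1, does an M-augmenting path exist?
No augmenting path from W1

Alternating search from W1 reaches jobs: {J1, J2, J3}.
Every reachable job is already matched in M, and following those matched edges back to workers exposes no further unvisited jobs.
No M-augmenting path from W1 exists.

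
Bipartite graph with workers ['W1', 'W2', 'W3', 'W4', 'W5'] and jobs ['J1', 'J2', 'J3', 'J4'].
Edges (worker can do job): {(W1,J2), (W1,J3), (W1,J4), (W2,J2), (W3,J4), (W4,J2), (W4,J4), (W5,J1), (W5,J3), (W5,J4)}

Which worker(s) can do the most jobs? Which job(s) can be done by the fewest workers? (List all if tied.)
Most versatile: W1, W5 (3 jobs); Least covered: J1 (1 workers)

Worker degrees (jobs they can do): W1:3, W2:1, W3:1, W4:2, W5:3
Job degrees (workers who can do it): J1:1, J2:3, J3:2, J4:4

Maximum worker degree is 3, achieved by: W1, W5
Minimum job degree is 1, achieved by: J1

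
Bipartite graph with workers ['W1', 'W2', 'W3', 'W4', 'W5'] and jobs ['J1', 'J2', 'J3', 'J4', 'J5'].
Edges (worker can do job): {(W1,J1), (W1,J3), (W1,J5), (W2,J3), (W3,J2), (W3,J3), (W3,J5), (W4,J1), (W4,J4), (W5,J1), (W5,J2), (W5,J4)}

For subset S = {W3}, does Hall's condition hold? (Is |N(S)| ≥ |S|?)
Yes: |N(S)| = 3, |S| = 1

Subset S = {W3}
Neighbors N(S) = {J2, J3, J5}

|N(S)| = 3, |S| = 1
Hall's condition: |N(S)| ≥ |S| is satisfied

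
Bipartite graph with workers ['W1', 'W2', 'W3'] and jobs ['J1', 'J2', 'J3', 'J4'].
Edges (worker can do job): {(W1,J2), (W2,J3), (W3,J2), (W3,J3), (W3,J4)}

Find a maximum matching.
Matching: {(W1,J2), (W2,J3), (W3,J4)}

Maximum matching (size 3):
  W1 → J2
  W2 → J3
  W3 → J4

Each worker is assigned to at most one job, and each job to at most one worker.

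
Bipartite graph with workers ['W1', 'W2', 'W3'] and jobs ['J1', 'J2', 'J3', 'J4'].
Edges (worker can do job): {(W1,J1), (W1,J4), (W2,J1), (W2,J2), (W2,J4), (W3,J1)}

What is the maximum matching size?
Maximum matching size = 3

Maximum matching: {(W1,J4), (W2,J2), (W3,J1)}
Size: 3

This assigns 3 workers to 3 distinct jobs.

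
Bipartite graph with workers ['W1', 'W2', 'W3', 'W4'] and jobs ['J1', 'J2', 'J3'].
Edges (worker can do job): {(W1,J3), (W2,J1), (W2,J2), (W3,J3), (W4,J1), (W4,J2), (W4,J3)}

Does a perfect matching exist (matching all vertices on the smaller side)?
Yes, perfect matching exists (size 3)

Perfect matching: {(W2,J2), (W3,J3), (W4,J1)}
All 3 vertices on the smaller side are matched.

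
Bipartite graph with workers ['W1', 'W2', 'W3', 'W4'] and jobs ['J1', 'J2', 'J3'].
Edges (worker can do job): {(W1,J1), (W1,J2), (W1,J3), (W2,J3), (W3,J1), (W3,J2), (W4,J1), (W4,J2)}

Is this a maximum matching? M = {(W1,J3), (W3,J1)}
No, size 2 is not maximum

Proposed matching has size 2.
Maximum matching size for this graph: 3.

This is NOT maximum - can be improved to size 3.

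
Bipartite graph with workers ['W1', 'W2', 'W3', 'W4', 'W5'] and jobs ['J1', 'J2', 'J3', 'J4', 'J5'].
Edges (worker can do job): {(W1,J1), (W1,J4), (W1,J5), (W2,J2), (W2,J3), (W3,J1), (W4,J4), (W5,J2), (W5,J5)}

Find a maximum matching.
Matching: {(W1,J5), (W2,J3), (W3,J1), (W4,J4), (W5,J2)}

Maximum matching (size 5):
  W1 → J5
  W2 → J3
  W3 → J1
  W4 → J4
  W5 → J2

Each worker is assigned to at most one job, and each job to at most one worker.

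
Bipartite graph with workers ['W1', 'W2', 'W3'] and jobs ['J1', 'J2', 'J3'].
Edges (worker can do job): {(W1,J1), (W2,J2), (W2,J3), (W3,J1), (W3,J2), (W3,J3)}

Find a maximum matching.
Matching: {(W1,J1), (W2,J2), (W3,J3)}

Maximum matching (size 3):
  W1 → J1
  W2 → J2
  W3 → J3

Each worker is assigned to at most one job, and each job to at most one worker.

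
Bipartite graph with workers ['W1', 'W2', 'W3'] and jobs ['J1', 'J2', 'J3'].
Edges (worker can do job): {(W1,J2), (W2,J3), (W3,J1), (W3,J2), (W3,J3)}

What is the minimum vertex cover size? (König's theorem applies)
Minimum vertex cover size = 3

By König's theorem: in bipartite graphs,
min vertex cover = max matching = 3

Maximum matching has size 3, so minimum vertex cover also has size 3.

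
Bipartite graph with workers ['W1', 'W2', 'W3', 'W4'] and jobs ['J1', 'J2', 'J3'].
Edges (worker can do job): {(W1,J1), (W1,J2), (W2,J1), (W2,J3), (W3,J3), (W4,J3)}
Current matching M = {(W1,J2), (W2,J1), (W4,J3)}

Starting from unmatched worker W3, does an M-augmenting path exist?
No augmenting path from W3

Alternating search from W3 reaches jobs: {J3}.
Every reachable job is already matched in M, and following those matched edges back to workers exposes no further unvisited jobs.
No M-augmenting path from W3 exists.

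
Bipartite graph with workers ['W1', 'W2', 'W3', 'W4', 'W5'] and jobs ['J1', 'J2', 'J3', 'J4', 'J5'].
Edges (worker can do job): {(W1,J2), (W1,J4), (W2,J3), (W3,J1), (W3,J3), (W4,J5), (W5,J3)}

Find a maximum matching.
Matching: {(W1,J2), (W3,J1), (W4,J5), (W5,J3)}

Maximum matching (size 4):
  W1 → J2
  W3 → J1
  W4 → J5
  W5 → J3

Each worker is assigned to at most one job, and each job to at most one worker.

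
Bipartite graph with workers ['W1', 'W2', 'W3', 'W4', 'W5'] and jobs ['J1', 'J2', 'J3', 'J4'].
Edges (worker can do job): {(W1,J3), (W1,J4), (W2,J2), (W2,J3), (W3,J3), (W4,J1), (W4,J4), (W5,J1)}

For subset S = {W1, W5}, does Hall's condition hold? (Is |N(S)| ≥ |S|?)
Yes: |N(S)| = 3, |S| = 2

Subset S = {W1, W5}
Neighbors N(S) = {J1, J3, J4}

|N(S)| = 3, |S| = 2
Hall's condition: |N(S)| ≥ |S| is satisfied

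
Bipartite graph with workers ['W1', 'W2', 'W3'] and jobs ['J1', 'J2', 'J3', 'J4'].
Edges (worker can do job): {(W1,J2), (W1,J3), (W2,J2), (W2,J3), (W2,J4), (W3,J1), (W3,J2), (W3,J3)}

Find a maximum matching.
Matching: {(W1,J3), (W2,J4), (W3,J2)}

Maximum matching (size 3):
  W1 → J3
  W2 → J4
  W3 → J2

Each worker is assigned to at most one job, and each job to at most one worker.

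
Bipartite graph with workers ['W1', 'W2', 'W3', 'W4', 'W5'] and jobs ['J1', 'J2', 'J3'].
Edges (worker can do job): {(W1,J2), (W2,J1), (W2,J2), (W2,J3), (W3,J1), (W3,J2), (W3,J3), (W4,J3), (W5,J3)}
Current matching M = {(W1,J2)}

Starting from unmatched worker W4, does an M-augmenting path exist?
Yes: W4 → J3

An M-augmenting path alternates non-matching / matching edges, starting and ending at unmatched vertices.
Path: W4 → J3
(J3 is unmatched in M, so the path is augmenting.)
Flipping edges along this path would increase |M| from 1 to 2.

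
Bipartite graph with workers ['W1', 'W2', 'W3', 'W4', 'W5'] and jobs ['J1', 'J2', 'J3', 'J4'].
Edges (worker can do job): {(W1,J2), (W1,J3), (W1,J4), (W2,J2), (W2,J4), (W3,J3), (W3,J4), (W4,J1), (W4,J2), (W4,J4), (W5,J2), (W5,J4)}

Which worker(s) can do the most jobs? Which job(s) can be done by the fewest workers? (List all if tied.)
Most versatile: W1, W4 (3 jobs); Least covered: J1 (1 workers)

Worker degrees (jobs they can do): W1:3, W2:2, W3:2, W4:3, W5:2
Job degrees (workers who can do it): J1:1, J2:4, J3:2, J4:5

Maximum worker degree is 3, achieved by: W1, W4
Minimum job degree is 1, achieved by: J1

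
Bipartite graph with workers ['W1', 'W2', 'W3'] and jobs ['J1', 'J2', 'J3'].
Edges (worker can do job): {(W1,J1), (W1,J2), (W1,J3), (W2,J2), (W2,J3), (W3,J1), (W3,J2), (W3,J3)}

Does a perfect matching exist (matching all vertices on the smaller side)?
Yes, perfect matching exists (size 3)

Perfect matching: {(W1,J2), (W2,J3), (W3,J1)}
All 3 vertices on the smaller side are matched.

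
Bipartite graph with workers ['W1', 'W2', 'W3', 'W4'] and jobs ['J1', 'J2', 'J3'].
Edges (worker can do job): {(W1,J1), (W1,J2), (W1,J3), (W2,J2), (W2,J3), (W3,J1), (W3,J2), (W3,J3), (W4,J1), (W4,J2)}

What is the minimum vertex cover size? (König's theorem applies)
Minimum vertex cover size = 3

By König's theorem: in bipartite graphs,
min vertex cover = max matching = 3

Maximum matching has size 3, so minimum vertex cover also has size 3.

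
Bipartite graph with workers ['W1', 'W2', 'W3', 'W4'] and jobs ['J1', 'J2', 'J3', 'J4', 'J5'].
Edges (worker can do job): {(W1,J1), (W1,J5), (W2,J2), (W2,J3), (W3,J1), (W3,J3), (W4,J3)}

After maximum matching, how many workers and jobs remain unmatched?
Unmatched: 0 workers, 1 jobs

Maximum matching size: 4
Workers: 4 total, 4 matched, 0 unmatched
Jobs: 5 total, 4 matched, 1 unmatched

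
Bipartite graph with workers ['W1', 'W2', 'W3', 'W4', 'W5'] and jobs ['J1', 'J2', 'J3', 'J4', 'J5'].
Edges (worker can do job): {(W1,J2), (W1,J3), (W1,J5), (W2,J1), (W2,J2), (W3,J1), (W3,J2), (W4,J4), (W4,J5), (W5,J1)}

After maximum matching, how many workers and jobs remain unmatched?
Unmatched: 1 workers, 1 jobs

Maximum matching size: 4
Workers: 5 total, 4 matched, 1 unmatched
Jobs: 5 total, 4 matched, 1 unmatched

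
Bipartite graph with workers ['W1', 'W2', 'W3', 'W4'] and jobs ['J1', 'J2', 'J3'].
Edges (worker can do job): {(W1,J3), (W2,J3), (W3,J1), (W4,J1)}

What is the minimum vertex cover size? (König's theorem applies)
Minimum vertex cover size = 2

By König's theorem: in bipartite graphs,
min vertex cover = max matching = 2

Maximum matching has size 2, so minimum vertex cover also has size 2.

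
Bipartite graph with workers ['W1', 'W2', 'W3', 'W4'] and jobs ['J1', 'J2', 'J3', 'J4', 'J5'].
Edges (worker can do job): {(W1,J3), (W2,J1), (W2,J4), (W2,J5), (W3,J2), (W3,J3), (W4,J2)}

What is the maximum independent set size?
Maximum independent set = 6

By König's theorem:
- Min vertex cover = Max matching = 3
- Max independent set = Total vertices - Min vertex cover
- Max independent set = 9 - 3 = 6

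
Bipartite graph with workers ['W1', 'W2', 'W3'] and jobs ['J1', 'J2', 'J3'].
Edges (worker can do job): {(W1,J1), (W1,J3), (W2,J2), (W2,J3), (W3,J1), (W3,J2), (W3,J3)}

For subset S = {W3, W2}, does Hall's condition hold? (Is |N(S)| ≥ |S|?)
Yes: |N(S)| = 3, |S| = 2

Subset S = {W3, W2}
Neighbors N(S) = {J1, J2, J3}

|N(S)| = 3, |S| = 2
Hall's condition: |N(S)| ≥ |S| is satisfied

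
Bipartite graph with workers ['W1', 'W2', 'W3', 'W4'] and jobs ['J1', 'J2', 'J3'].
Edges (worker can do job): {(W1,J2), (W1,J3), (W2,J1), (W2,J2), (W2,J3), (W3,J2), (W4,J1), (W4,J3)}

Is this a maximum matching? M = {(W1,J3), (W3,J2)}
No, size 2 is not maximum

Proposed matching has size 2.
Maximum matching size for this graph: 3.

This is NOT maximum - can be improved to size 3.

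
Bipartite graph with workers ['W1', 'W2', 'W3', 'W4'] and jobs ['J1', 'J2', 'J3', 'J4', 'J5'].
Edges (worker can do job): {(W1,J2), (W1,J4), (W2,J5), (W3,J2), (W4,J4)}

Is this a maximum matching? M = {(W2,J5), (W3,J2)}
No, size 2 is not maximum

Proposed matching has size 2.
Maximum matching size for this graph: 3.

This is NOT maximum - can be improved to size 3.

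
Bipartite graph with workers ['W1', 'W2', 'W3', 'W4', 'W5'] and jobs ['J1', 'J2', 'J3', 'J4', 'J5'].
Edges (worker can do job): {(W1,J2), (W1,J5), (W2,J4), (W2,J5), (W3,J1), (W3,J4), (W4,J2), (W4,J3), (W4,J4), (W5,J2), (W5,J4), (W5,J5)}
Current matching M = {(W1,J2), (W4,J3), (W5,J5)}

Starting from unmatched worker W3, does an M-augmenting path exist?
Yes: W3 → J1

An M-augmenting path alternates non-matching / matching edges, starting and ending at unmatched vertices.
Path: W3 → J1
(J1 is unmatched in M, so the path is augmenting.)
Flipping edges along this path would increase |M| from 3 to 4.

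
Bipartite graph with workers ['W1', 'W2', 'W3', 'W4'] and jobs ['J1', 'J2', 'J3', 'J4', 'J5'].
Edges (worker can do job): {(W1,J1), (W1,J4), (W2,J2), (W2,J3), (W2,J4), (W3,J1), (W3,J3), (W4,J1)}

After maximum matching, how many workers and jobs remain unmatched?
Unmatched: 0 workers, 1 jobs

Maximum matching size: 4
Workers: 4 total, 4 matched, 0 unmatched
Jobs: 5 total, 4 matched, 1 unmatched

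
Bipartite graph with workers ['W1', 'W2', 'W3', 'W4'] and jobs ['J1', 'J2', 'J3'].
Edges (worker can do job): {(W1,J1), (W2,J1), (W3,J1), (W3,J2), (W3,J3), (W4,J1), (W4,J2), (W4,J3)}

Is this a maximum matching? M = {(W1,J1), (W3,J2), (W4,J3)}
Yes, size 3 is maximum

Proposed matching has size 3.
Maximum matching size for this graph: 3.

This is a maximum matching.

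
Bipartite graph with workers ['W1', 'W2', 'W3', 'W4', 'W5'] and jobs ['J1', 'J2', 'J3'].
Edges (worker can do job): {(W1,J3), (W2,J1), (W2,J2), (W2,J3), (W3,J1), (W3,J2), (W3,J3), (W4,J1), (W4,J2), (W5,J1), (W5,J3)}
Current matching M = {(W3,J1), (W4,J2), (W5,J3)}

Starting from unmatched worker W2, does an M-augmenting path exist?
No augmenting path from W2

Alternating search from W2 reaches jobs: {J1, J2, J3}.
Every reachable job is already matched in M, and following those matched edges back to workers exposes no further unvisited jobs.
No M-augmenting path from W2 exists.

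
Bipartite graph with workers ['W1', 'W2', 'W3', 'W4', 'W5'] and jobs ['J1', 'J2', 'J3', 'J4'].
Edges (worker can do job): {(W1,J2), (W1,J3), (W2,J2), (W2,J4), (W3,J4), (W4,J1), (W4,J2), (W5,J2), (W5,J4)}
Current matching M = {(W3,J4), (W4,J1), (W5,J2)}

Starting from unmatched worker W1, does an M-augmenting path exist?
Yes: W1 → J3

An M-augmenting path alternates non-matching / matching edges, starting and ending at unmatched vertices.
Path: W1 → J3
(J3 is unmatched in M, so the path is augmenting.)
Flipping edges along this path would increase |M| from 3 to 4.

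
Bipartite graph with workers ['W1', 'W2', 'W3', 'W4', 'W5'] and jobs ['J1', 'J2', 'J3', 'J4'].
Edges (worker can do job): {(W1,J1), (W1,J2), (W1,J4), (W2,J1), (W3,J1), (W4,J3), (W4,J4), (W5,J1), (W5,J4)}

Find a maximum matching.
Matching: {(W1,J2), (W3,J1), (W4,J3), (W5,J4)}

Maximum matching (size 4):
  W1 → J2
  W3 → J1
  W4 → J3
  W5 → J4

Each worker is assigned to at most one job, and each job to at most one worker.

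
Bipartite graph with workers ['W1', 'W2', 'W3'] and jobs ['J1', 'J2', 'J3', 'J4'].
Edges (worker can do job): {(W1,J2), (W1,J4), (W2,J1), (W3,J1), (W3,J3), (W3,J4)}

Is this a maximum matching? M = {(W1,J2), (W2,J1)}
No, size 2 is not maximum

Proposed matching has size 2.
Maximum matching size for this graph: 3.

This is NOT maximum - can be improved to size 3.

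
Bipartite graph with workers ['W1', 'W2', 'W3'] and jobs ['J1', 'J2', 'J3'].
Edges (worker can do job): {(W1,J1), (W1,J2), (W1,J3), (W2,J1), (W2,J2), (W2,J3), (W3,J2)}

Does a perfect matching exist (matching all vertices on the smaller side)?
Yes, perfect matching exists (size 3)

Perfect matching: {(W1,J3), (W2,J1), (W3,J2)}
All 3 vertices on the smaller side are matched.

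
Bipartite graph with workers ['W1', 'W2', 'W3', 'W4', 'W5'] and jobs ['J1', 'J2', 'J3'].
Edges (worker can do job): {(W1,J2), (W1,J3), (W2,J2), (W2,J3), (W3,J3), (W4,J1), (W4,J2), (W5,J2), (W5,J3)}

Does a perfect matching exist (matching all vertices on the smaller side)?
Yes, perfect matching exists (size 3)

Perfect matching: {(W3,J3), (W4,J1), (W5,J2)}
All 3 vertices on the smaller side are matched.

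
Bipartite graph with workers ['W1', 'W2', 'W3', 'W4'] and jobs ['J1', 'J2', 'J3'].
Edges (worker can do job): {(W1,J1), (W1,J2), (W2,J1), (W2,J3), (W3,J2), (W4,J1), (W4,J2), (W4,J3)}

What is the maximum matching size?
Maximum matching size = 3

Maximum matching: {(W2,J3), (W3,J2), (W4,J1)}
Size: 3

This assigns 3 workers to 3 distinct jobs.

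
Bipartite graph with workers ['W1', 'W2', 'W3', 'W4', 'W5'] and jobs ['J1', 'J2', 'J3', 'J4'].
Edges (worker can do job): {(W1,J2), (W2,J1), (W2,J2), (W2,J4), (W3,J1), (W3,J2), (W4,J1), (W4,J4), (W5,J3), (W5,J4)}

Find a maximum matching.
Matching: {(W2,J4), (W3,J2), (W4,J1), (W5,J3)}

Maximum matching (size 4):
  W2 → J4
  W3 → J2
  W4 → J1
  W5 → J3

Each worker is assigned to at most one job, and each job to at most one worker.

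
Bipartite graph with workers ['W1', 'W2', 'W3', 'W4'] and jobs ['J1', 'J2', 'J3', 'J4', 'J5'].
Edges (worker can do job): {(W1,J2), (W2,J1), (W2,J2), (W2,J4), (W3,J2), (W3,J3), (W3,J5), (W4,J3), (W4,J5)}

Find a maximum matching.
Matching: {(W1,J2), (W2,J4), (W3,J5), (W4,J3)}

Maximum matching (size 4):
  W1 → J2
  W2 → J4
  W3 → J5
  W4 → J3

Each worker is assigned to at most one job, and each job to at most one worker.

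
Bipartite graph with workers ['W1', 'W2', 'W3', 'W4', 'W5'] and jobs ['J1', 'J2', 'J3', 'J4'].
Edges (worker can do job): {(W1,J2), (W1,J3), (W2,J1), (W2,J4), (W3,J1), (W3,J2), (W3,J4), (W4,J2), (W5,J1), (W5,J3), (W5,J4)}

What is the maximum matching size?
Maximum matching size = 4

Maximum matching: {(W2,J1), (W3,J4), (W4,J2), (W5,J3)}
Size: 4

This assigns 4 workers to 4 distinct jobs.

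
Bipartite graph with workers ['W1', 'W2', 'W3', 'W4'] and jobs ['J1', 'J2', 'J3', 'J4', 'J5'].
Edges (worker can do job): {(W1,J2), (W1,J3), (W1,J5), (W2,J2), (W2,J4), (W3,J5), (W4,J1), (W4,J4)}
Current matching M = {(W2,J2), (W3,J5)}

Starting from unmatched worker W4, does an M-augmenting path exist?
Yes: W4 → J4

An M-augmenting path alternates non-matching / matching edges, starting and ending at unmatched vertices.
Path: W4 → J4
(J4 is unmatched in M, so the path is augmenting.)
Flipping edges along this path would increase |M| from 2 to 3.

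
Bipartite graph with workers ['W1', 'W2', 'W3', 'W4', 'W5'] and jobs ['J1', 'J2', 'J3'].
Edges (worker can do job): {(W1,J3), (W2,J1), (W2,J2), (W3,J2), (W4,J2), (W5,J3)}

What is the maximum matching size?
Maximum matching size = 3

Maximum matching: {(W2,J1), (W3,J2), (W5,J3)}
Size: 3

This assigns 3 workers to 3 distinct jobs.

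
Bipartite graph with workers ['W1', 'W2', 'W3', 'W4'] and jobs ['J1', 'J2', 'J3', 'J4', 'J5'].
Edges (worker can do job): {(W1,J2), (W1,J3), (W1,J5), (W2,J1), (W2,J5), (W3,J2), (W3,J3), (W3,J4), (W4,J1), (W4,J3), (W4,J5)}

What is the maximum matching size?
Maximum matching size = 4

Maximum matching: {(W1,J5), (W2,J1), (W3,J4), (W4,J3)}
Size: 4

This assigns 4 workers to 4 distinct jobs.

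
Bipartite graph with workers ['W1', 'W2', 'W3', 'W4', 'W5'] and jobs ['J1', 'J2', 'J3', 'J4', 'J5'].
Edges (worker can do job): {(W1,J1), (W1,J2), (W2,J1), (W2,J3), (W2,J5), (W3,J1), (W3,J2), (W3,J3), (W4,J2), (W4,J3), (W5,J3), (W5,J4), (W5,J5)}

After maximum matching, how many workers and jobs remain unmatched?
Unmatched: 0 workers, 0 jobs

Maximum matching size: 5
Workers: 5 total, 5 matched, 0 unmatched
Jobs: 5 total, 5 matched, 0 unmatched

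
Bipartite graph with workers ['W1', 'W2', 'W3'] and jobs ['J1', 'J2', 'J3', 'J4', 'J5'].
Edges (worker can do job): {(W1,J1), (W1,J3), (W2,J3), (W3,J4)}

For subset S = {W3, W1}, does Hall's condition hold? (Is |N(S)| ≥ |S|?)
Yes: |N(S)| = 3, |S| = 2

Subset S = {W3, W1}
Neighbors N(S) = {J1, J3, J4}

|N(S)| = 3, |S| = 2
Hall's condition: |N(S)| ≥ |S| is satisfied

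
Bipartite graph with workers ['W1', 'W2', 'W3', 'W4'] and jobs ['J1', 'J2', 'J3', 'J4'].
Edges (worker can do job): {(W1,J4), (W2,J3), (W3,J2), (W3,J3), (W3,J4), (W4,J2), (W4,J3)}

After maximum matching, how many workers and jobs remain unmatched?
Unmatched: 1 workers, 1 jobs

Maximum matching size: 3
Workers: 4 total, 3 matched, 1 unmatched
Jobs: 4 total, 3 matched, 1 unmatched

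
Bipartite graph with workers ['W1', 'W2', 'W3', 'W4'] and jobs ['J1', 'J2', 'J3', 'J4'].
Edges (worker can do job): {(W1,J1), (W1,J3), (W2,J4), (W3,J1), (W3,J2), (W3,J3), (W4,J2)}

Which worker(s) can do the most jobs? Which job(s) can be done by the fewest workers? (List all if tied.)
Most versatile: W3 (3 jobs); Least covered: J4 (1 workers)

Worker degrees (jobs they can do): W1:2, W2:1, W3:3, W4:1
Job degrees (workers who can do it): J1:2, J2:2, J3:2, J4:1

Maximum worker degree is 3, achieved by: W3
Minimum job degree is 1, achieved by: J4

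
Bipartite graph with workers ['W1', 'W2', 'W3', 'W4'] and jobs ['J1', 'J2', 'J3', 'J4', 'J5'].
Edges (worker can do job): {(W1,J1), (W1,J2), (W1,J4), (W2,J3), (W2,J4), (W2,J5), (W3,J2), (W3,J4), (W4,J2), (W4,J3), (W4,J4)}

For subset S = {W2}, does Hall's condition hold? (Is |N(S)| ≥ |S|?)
Yes: |N(S)| = 3, |S| = 1

Subset S = {W2}
Neighbors N(S) = {J3, J4, J5}

|N(S)| = 3, |S| = 1
Hall's condition: |N(S)| ≥ |S| is satisfied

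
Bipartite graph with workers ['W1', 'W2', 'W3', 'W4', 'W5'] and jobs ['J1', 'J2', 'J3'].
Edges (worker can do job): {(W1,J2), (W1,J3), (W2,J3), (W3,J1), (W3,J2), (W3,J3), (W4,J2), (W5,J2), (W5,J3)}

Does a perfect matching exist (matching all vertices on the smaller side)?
Yes, perfect matching exists (size 3)

Perfect matching: {(W3,J1), (W4,J2), (W5,J3)}
All 3 vertices on the smaller side are matched.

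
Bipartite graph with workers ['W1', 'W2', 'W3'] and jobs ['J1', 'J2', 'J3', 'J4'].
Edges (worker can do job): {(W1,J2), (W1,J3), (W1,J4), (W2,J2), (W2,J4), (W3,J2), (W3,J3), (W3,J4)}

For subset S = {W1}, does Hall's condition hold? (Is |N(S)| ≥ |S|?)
Yes: |N(S)| = 3, |S| = 1

Subset S = {W1}
Neighbors N(S) = {J2, J3, J4}

|N(S)| = 3, |S| = 1
Hall's condition: |N(S)| ≥ |S| is satisfied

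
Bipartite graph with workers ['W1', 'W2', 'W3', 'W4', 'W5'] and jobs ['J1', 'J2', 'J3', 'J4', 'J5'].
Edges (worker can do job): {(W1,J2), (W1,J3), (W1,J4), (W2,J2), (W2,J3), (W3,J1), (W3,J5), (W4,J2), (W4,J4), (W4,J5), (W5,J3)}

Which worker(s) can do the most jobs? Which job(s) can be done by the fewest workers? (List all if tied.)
Most versatile: W1, W4 (3 jobs); Least covered: J1 (1 workers)

Worker degrees (jobs they can do): W1:3, W2:2, W3:2, W4:3, W5:1
Job degrees (workers who can do it): J1:1, J2:3, J3:3, J4:2, J5:2

Maximum worker degree is 3, achieved by: W1, W4
Minimum job degree is 1, achieved by: J1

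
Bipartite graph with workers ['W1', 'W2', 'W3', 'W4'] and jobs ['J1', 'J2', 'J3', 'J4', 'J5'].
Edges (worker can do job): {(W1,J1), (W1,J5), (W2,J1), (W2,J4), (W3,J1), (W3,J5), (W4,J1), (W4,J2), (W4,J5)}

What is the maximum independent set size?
Maximum independent set = 5

By König's theorem:
- Min vertex cover = Max matching = 4
- Max independent set = Total vertices - Min vertex cover
- Max independent set = 9 - 4 = 5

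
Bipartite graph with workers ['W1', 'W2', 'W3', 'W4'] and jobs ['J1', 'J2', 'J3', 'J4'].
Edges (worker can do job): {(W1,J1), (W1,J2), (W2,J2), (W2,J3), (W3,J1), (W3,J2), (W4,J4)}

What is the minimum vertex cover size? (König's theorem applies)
Minimum vertex cover size = 4

By König's theorem: in bipartite graphs,
min vertex cover = max matching = 4

Maximum matching has size 4, so minimum vertex cover also has size 4.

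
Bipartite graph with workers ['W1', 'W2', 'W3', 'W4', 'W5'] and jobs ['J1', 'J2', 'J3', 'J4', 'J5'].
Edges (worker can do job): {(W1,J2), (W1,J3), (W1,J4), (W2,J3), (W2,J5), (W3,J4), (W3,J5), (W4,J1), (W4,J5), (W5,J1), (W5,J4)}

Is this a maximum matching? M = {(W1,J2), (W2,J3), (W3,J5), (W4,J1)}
No, size 4 is not maximum

Proposed matching has size 4.
Maximum matching size for this graph: 5.

This is NOT maximum - can be improved to size 5.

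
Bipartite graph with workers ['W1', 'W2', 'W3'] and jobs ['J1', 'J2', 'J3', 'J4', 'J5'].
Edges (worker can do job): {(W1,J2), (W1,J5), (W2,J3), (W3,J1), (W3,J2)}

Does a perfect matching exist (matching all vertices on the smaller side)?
Yes, perfect matching exists (size 3)

Perfect matching: {(W1,J2), (W2,J3), (W3,J1)}
All 3 vertices on the smaller side are matched.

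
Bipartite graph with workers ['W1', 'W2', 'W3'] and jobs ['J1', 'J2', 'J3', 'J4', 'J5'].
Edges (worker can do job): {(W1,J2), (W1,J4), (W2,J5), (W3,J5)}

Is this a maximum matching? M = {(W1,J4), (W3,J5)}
Yes, size 2 is maximum

Proposed matching has size 2.
Maximum matching size for this graph: 2.

This is a maximum matching.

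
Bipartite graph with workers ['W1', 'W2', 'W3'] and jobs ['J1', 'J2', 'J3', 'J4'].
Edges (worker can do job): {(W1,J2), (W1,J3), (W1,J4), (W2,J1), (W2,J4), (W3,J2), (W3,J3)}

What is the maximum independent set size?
Maximum independent set = 4

By König's theorem:
- Min vertex cover = Max matching = 3
- Max independent set = Total vertices - Min vertex cover
- Max independent set = 7 - 3 = 4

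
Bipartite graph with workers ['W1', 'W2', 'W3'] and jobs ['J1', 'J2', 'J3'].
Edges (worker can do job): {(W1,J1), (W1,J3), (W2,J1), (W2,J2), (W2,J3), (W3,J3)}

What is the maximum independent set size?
Maximum independent set = 3

By König's theorem:
- Min vertex cover = Max matching = 3
- Max independent set = Total vertices - Min vertex cover
- Max independent set = 6 - 3 = 3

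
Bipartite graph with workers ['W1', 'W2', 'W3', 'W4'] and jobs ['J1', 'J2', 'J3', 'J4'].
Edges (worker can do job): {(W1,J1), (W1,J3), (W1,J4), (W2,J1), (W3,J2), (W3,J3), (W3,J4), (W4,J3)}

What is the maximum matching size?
Maximum matching size = 4

Maximum matching: {(W1,J4), (W2,J1), (W3,J2), (W4,J3)}
Size: 4

This assigns 4 workers to 4 distinct jobs.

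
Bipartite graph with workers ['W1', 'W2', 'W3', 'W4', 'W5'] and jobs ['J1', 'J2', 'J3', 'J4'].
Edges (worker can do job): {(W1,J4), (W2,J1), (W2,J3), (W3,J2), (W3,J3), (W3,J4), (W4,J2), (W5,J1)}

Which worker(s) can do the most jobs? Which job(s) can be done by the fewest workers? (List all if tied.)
Most versatile: W3 (3 jobs); Least covered: J1, J2, J3, J4 (2 workers)

Worker degrees (jobs they can do): W1:1, W2:2, W3:3, W4:1, W5:1
Job degrees (workers who can do it): J1:2, J2:2, J3:2, J4:2

Maximum worker degree is 3, achieved by: W3
Minimum job degree is 2, achieved by: J1, J2, J3, J4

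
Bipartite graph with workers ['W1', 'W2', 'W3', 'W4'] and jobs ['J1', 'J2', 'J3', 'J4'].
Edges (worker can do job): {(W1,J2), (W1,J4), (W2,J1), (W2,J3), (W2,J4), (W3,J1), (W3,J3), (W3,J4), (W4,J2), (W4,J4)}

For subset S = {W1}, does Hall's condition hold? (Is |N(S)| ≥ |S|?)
Yes: |N(S)| = 2, |S| = 1

Subset S = {W1}
Neighbors N(S) = {J2, J4}

|N(S)| = 2, |S| = 1
Hall's condition: |N(S)| ≥ |S| is satisfied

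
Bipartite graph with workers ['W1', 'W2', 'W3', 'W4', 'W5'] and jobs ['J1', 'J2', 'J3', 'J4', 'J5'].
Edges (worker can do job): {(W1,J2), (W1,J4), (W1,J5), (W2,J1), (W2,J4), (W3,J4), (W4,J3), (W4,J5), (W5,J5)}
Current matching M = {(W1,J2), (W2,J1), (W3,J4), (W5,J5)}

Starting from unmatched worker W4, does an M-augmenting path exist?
Yes: W4 → J3

An M-augmenting path alternates non-matching / matching edges, starting and ending at unmatched vertices.
Path: W4 → J3
(J3 is unmatched in M, so the path is augmenting.)
Flipping edges along this path would increase |M| from 4 to 5.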